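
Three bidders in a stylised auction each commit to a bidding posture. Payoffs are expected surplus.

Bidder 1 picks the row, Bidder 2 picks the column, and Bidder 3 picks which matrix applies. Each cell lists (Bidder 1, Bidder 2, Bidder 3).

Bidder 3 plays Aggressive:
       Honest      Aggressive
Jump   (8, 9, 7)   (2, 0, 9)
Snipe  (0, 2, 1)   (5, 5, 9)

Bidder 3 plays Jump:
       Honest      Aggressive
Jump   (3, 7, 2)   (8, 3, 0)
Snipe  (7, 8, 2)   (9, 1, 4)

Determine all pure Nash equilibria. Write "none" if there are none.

Bidder 1 against (Honest, Aggressive): payoffs 8, 0 → best response Jump.
Bidder 1 against (Honest, Jump): payoffs 3, 7 → best response Snipe.
Bidder 1 against (Aggressive, Aggressive): payoffs 2, 5 → best response Snipe.
Bidder 1 against (Aggressive, Jump): payoffs 8, 9 → best response Snipe.
Bidder 2 against (Jump, Aggressive): payoffs 9, 0 → best response Honest.
Bidder 2 against (Jump, Jump): payoffs 7, 3 → best response Honest.
Bidder 2 against (Snipe, Aggressive): payoffs 2, 5 → best response Aggressive.
Bidder 2 against (Snipe, Jump): payoffs 8, 1 → best response Honest.
Bidder 3 against (Jump, Honest): payoffs 7, 2 → best response Aggressive.
Bidder 3 against (Jump, Aggressive): payoffs 9, 0 → best response Aggressive.
Bidder 3 against (Snipe, Honest): payoffs 1, 2 → best response Jump.
Bidder 3 against (Snipe, Aggressive): payoffs 9, 4 → best response Aggressive.
Mutual best responses: (Jump, Honest, Aggressive); (Snipe, Honest, Jump); (Snipe, Aggressive, Aggressive).

Pure-strategy Nash equilibria: (Jump, Honest, Aggressive) and (Snipe, Honest, Jump) and (Snipe, Aggressive, Aggressive)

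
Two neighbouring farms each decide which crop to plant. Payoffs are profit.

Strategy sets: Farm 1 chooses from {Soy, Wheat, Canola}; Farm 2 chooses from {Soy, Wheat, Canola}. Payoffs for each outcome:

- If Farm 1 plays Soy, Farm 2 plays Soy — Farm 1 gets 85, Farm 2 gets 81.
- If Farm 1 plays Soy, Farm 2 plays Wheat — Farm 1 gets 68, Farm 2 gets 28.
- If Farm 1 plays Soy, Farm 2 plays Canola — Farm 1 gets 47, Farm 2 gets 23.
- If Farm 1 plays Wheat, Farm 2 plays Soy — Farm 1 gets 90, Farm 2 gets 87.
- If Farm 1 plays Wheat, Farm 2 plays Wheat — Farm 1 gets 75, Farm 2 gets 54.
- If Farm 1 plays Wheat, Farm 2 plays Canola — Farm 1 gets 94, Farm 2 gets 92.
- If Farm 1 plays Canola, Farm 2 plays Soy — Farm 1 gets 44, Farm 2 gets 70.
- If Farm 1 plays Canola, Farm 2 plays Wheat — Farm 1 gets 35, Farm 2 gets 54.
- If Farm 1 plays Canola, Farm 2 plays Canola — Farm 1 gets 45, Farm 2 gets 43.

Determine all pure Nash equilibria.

Pure NE: (Wheat, Canola)

Farm 1 against Soy: payoffs 85, 90, 44 → best response Wheat.
Farm 1 against Wheat: payoffs 68, 75, 35 → best response Wheat.
Farm 1 against Canola: payoffs 47, 94, 45 → best response Wheat.
Farm 2 against Soy: payoffs 81, 28, 23 → best response Soy.
Farm 2 against Wheat: payoffs 87, 54, 92 → best response Canola.
Farm 2 against Canola: payoffs 70, 54, 43 → best response Soy.
Mutual best responses: (Wheat, Canola).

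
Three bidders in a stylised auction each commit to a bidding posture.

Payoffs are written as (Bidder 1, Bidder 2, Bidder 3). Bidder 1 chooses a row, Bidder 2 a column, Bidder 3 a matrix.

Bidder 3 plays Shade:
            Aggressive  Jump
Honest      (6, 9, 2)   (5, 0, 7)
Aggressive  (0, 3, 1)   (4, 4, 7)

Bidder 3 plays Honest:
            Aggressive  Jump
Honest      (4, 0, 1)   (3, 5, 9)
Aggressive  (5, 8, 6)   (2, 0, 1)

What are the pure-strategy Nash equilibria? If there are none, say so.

The pure Nash equilibria are (Honest, Aggressive, Shade), (Honest, Jump, Honest), (Aggressive, Aggressive, Honest).

For each player, find the best response to each opponent profile; mutual best responses are the pure NE.
Bidder 1 against (Aggressive, Shade): payoffs 6, 0 → best response Honest.
Bidder 1 against (Aggressive, Honest): payoffs 4, 5 → best response Aggressive.
Bidder 1 against (Jump, Shade): payoffs 5, 4 → best response Honest.
Bidder 1 against (Jump, Honest): payoffs 3, 2 → best response Honest.
Bidder 2 against (Honest, Shade): payoffs 9, 0 → best response Aggressive.
Bidder 2 against (Honest, Honest): payoffs 0, 5 → best response Jump.
Bidder 2 against (Aggressive, Shade): payoffs 3, 4 → best response Jump.
Bidder 2 against (Aggressive, Honest): payoffs 8, 0 → best response Aggressive.
Bidder 3 against (Honest, Aggressive): payoffs 2, 1 → best response Shade.
Bidder 3 against (Honest, Jump): payoffs 7, 9 → best response Honest.
Bidder 3 against (Aggressive, Aggressive): payoffs 1, 6 → best response Honest.
Bidder 3 against (Aggressive, Jump): payoffs 7, 1 → best response Shade.
Mutual best responses: (Honest, Aggressive, Shade); (Honest, Jump, Honest); (Aggressive, Aggressive, Honest).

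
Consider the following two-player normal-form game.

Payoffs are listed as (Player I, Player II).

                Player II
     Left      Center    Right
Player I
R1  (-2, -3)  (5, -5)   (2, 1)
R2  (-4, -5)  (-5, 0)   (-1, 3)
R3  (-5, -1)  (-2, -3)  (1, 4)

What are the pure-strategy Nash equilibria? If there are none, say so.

Check each profile: it is a Nash equilibrium iff no player can strictly gain by switching unilaterally.
(R1, Left): Player II can switch to Right (-3 → 1). Not NE.
(R1, Center): Player II can switch to Left (-5 → -3). Not NE.
(R1, Right): Player I gets 2, best alternative 1; Player II gets 1, best alternative -3. No profitable deviation — NE.
(R2, Left): Player I can switch to R1 (-4 → -2). Not NE.
(R2, Center): Player I can switch to R1 (-5 → 5). Not NE.
(R2, Right): Player I can switch to R1 (-1 → 2). Not NE.
(R3, Left): Player I can switch to R1 (-5 → -2). Not NE.
(R3, Center): Player I can switch to R1 (-2 → 5). Not NE.
(R3, Right): Player I can switch to R1 (1 → 2). Not NE.

The unique pure-strategy Nash equilibrium is (R1, Right).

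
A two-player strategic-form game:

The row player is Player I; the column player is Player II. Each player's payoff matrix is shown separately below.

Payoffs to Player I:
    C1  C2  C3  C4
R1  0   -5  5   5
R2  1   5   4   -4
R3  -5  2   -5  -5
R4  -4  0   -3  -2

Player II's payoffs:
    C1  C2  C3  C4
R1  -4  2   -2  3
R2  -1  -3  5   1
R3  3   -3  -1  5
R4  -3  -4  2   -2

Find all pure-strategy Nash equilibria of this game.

Pure NE: (R1, C4)

(R1, C1): Player I can switch to R2 (0 → 1). Not NE.
(R1, C2): Player I can switch to R2 (-5 → 5). Not NE.
(R1, C3): Player II can switch to C2 (-2 → 2). Not NE.
(R1, C4): Player I gets 5, best alternative -2; Player II gets 3, best alternative 2. No profitable deviation — NE.
(R2, C1): Player II can switch to C3 (-1 → 5). Not NE.
(R2, C2): Player II can switch to C1 (-3 → -1). Not NE.
(R2, C3): Player I can switch to R1 (4 → 5). Not NE.
(The remaining 9 profiles each have a profitable deviation by the same check.)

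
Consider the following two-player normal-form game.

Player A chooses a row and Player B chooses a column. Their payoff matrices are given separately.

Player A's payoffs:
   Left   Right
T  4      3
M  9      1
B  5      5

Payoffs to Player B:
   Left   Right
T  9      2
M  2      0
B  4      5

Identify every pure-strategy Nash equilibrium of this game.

(M, Left), (B, Right)

(T, Left): Player A can switch to M (4 → 9). Not NE.
(T, Right): Player A can switch to B (3 → 5). Not NE.
(M, Left): Player A gets 9, best alternative 5; Player B gets 2, best alternative 0. No profitable deviation — NE.
(M, Right): Player A can switch to T (1 → 3). Not NE.
(B, Left): Player A can switch to M (5 → 9). Not NE.
(B, Right): Player A gets 5, best alternative 3; Player B gets 5, best alternative 4. No profitable deviation — NE.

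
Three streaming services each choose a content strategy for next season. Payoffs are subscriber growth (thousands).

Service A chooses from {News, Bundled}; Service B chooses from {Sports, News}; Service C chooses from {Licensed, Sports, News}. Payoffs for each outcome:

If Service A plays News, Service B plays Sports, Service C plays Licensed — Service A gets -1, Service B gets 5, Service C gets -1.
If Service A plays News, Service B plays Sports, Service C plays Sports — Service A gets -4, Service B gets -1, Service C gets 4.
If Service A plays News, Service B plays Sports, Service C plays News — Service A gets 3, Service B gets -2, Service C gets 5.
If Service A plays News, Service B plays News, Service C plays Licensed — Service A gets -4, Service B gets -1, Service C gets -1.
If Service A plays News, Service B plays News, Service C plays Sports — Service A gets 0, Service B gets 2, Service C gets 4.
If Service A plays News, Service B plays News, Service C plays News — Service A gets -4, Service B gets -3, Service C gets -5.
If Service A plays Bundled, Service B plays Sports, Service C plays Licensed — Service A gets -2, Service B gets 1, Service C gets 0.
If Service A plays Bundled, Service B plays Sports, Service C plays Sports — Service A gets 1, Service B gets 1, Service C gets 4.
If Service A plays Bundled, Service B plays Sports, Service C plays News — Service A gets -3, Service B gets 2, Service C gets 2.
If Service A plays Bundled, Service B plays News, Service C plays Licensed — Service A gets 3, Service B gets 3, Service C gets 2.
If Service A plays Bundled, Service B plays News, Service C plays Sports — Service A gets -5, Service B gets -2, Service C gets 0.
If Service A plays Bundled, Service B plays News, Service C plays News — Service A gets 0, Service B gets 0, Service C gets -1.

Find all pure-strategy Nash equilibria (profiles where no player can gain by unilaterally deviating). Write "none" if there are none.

(News, Sports, News) and (News, News, Sports) and (Bundled, Sports, Sports) and (Bundled, News, Licensed)

Mark each player's best response to every combination of opponents' strategies; a profile where every player is best-responding is a pure Nash equilibrium.
Service A against (Sports, Licensed): payoffs -1, -2 → best response News.
Service A against (Sports, Sports): payoffs -4, 1 → best response Bundled.
Service A against (Sports, News): payoffs 3, -3 → best response News.
Service A against (News, Licensed): payoffs -4, 3 → best response Bundled.
Service A against (News, Sports): payoffs 0, -5 → best response News.
Service A against (News, News): payoffs -4, 0 → best response Bundled.
Service B against (News, Licensed): payoffs 5, -1 → best response Sports.
Service B against (News, Sports): payoffs -1, 2 → best response News.
Service B against (News, News): payoffs -2, -3 → best response Sports.
Service B against (Bundled, Licensed): payoffs 1, 3 → best response News.
Service B against (Bundled, Sports): payoffs 1, -2 → best response Sports.
Service B against (Bundled, News): payoffs 2, 0 → best response Sports.
Service C against (News, Sports): payoffs -1, 4, 5 → best response News.
Service C against (News, News): payoffs -1, 4, -5 → best response Sports.
Service C against (Bundled, Sports): payoffs 0, 4, 2 → best response Sports.
Service C against (Bundled, News): payoffs 2, 0, -1 → best response Licensed.
Mutual best responses: (News, Sports, News); (News, News, Sports); (Bundled, Sports, Sports); (Bundled, News, Licensed).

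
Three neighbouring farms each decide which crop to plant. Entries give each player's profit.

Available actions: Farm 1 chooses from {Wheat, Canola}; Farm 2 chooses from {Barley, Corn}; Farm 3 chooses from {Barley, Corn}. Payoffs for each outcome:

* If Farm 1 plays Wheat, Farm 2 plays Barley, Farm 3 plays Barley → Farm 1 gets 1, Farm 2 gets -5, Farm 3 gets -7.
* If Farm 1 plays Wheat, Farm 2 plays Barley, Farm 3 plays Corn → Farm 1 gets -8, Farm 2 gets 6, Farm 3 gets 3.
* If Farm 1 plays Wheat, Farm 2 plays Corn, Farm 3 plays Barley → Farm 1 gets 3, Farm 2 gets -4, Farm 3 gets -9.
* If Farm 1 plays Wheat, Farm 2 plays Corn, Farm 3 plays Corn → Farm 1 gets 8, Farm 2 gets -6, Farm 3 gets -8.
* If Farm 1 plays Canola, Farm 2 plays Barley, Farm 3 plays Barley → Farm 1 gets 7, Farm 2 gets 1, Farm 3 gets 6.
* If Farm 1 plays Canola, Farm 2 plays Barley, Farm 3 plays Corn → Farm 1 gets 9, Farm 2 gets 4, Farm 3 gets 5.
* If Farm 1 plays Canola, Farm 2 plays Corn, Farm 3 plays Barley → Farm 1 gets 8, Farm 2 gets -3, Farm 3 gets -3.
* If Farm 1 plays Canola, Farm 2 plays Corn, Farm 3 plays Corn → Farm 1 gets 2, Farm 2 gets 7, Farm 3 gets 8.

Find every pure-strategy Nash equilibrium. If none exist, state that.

The unique pure-strategy Nash equilibrium is (Canola, Barley, Barley).

Farm 1 against (Barley, Barley): payoffs 1, 7 → best response Canola.
Farm 1 against (Barley, Corn): payoffs -8, 9 → best response Canola.
Farm 1 against (Corn, Barley): payoffs 3, 8 → best response Canola.
Farm 1 against (Corn, Corn): payoffs 8, 2 → best response Wheat.
Farm 2 against (Wheat, Barley): payoffs -5, -4 → best response Corn.
Farm 2 against (Wheat, Corn): payoffs 6, -6 → best response Barley.
Farm 2 against (Canola, Barley): payoffs 1, -3 → best response Barley.
Farm 2 against (Canola, Corn): payoffs 4, 7 → best response Corn.
Farm 3 against (Wheat, Barley): payoffs -7, 3 → best response Corn.
Farm 3 against (Wheat, Corn): payoffs -9, -8 → best response Corn.
Farm 3 against (Canola, Barley): payoffs 6, 5 → best response Barley.
Farm 3 against (Canola, Corn): payoffs -3, 8 → best response Corn.
Mutual best responses: (Canola, Barley, Barley).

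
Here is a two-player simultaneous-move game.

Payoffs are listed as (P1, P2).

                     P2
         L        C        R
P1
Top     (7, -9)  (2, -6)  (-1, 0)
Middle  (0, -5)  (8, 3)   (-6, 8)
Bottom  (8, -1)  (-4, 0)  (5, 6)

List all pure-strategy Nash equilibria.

P1 against L: payoffs 7, 0, 8 → best response Bottom.
P1 against C: payoffs 2, 8, -4 → best response Middle.
P1 against R: payoffs -1, -6, 5 → best response Bottom.
P2 against Top: payoffs -9, -6, 0 → best response R.
P2 against Middle: payoffs -5, 3, 8 → best response R.
P2 against Bottom: payoffs -1, 0, 6 → best response R.
Mutual best responses: (Bottom, R).

The unique pure-strategy Nash equilibrium is (Bottom, R).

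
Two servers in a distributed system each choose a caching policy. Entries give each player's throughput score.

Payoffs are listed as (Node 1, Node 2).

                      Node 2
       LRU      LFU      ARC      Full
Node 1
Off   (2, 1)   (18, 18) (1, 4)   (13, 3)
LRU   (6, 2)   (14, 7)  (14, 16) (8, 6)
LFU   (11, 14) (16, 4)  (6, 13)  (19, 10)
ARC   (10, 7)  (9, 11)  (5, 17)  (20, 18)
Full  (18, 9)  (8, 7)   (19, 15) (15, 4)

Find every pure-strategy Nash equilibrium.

The pure Nash equilibria are (Off, LFU) and (ARC, Full) and (Full, ARC).

Node 1 against LRU: payoffs 2, 6, 11, 10, 18 → best response Full.
Node 1 against LFU: payoffs 18, 14, 16, 9, 8 → best response Off.
Node 1 against ARC: payoffs 1, 14, 6, 5, 19 → best response Full.
Node 1 against Full: payoffs 13, 8, 19, 20, 15 → best response ARC.
Node 2 against Off: payoffs 1, 18, 4, 3 → best response LFU.
Node 2 against LRU: payoffs 2, 7, 16, 6 → best response ARC.
Node 2 against LFU: payoffs 14, 4, 13, 10 → best response LRU.
Node 2 against ARC: payoffs 7, 11, 17, 18 → best response Full.
Node 2 against Full: payoffs 9, 7, 15, 4 → best response ARC.
Mutual best responses: (Off, LFU); (ARC, Full); (Full, ARC).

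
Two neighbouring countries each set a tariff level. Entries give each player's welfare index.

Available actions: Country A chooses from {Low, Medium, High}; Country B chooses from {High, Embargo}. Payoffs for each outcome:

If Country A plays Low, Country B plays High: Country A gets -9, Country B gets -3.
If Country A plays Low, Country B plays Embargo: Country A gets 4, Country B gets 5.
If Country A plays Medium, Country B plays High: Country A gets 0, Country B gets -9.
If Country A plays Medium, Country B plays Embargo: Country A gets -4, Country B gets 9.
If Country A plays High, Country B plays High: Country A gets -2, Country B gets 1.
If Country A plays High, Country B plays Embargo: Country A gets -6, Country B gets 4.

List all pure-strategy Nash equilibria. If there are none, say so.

Country A against High: payoffs -9, 0, -2 → best response Medium.
Country A against Embargo: payoffs 4, -4, -6 → best response Low.
Country B against Low: payoffs -3, 5 → best response Embargo.
Country B against Medium: payoffs -9, 9 → best response Embargo.
Country B against High: payoffs 1, 4 → best response Embargo.
Mutual best responses: (Low, Embargo).

(Low, Embargo)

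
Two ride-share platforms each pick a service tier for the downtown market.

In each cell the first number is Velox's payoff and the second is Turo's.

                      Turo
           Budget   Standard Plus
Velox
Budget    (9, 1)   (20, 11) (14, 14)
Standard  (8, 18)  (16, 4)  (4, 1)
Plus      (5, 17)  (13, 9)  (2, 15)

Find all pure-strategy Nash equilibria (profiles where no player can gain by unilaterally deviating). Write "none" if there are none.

Velox against Budget: payoffs 9, 8, 5 → best response Budget.
Velox against Standard: payoffs 20, 16, 13 → best response Budget.
Velox against Plus: payoffs 14, 4, 2 → best response Budget.
Turo against Budget: payoffs 1, 11, 14 → best response Plus.
Turo against Standard: payoffs 18, 4, 1 → best response Budget.
Turo against Plus: payoffs 17, 9, 15 → best response Budget.
Mutual best responses: (Budget, Plus).

Pure NE: (Budget, Plus)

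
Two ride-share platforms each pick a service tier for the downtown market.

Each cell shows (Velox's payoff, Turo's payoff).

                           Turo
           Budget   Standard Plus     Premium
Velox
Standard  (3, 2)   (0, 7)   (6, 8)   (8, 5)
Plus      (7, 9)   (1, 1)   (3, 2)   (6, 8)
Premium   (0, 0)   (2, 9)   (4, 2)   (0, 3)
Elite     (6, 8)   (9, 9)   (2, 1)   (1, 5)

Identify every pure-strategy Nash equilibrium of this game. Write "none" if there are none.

(Standard, Budget): Velox can switch to Plus (3 → 7). Not NE.
(Standard, Standard): Velox can switch to Plus (0 → 1). Not NE.
(Standard, Plus): Velox gets 6, best alternative 4; Turo gets 8, best alternative 7. No profitable deviation — NE.
(Standard, Premium): Turo can switch to Standard (5 → 7). Not NE.
(Plus, Budget): Velox gets 7, best alternative 6; Turo gets 9, best alternative 8. No profitable deviation — NE.
(Plus, Standard): Velox can switch to Premium (1 → 2). Not NE.
(Plus, Plus): Velox can switch to Standard (3 → 6). Not NE.
(Plus, Premium): Velox can switch to Standard (6 → 8). Not NE.
(Elite, Standard): Velox gets 9, best alternative 2; Turo gets 9, best alternative 8. No profitable deviation — NE.
(The remaining 7 profiles each have a profitable deviation by the same check.)

The pure Nash equilibria are (Standard, Plus) and (Plus, Budget) and (Elite, Standard).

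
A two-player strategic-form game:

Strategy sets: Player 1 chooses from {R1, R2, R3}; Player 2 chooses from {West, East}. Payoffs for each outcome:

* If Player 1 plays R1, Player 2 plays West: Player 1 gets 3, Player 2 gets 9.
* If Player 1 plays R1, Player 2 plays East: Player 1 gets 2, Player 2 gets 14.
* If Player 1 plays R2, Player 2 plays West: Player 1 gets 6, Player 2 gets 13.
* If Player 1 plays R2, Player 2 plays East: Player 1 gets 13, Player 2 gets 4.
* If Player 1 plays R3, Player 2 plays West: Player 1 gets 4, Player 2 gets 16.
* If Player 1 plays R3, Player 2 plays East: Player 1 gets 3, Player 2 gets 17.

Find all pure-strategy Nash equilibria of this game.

The unique pure-strategy Nash equilibrium is (R2, West).

(R1, West): Player 1 can switch to R2 (3 → 6). Not NE.
(R1, East): Player 1 can switch to R2 (2 → 13). Not NE.
(R2, West): Player 1 gets 6, best alternative 4; Player 2 gets 13, best alternative 4. No profitable deviation — NE.
(R2, East): Player 2 can switch to West (4 → 13). Not NE.
(R3, West): Player 1 can switch to R2 (4 → 6). Not NE.
(R3, East): Player 1 can switch to R2 (3 → 13). Not NE.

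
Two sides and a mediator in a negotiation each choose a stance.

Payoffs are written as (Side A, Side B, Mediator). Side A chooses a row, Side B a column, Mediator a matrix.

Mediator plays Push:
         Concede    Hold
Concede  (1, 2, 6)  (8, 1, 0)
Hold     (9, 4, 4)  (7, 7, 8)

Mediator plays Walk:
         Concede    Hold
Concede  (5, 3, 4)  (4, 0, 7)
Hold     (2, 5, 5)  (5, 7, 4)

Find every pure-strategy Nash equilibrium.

This game has no pure Nash equilibrium.

(Concede, Concede, Push): Side A can switch to Hold (1 → 9). Not NE.
(Concede, Concede, Walk): Mediator can switch to Push (4 → 6). Not NE.
(Concede, Hold, Push): Side B can switch to Concede (1 → 2). Not NE.
(Concede, Hold, Walk): Side A can switch to Hold (4 → 5). Not NE.
(Hold, Concede, Push): Side B can switch to Hold (4 → 7). Not NE.
(Hold, Concede, Walk): Side A can switch to Concede (2 → 5). Not NE.
(Hold, Hold, Push): Side A can switch to Concede (7 → 8). Not NE.
(Hold, Hold, Walk): Mediator can switch to Push (4 → 8). Not NE.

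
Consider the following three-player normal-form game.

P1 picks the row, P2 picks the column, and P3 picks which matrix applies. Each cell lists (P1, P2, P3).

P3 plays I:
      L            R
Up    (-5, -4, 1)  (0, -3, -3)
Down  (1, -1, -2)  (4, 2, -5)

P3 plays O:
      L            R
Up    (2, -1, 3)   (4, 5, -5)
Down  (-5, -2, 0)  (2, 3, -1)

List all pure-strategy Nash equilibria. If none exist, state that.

No pure-strategy Nash equilibrium.

P1 against (L, I): payoffs -5, 1 → best response Down.
P1 against (L, O): payoffs 2, -5 → best response Up.
P1 against (R, I): payoffs 0, 4 → best response Down.
P1 against (R, O): payoffs 4, 2 → best response Up.
P2 against (Up, I): payoffs -4, -3 → best response R.
P2 against (Up, O): payoffs -1, 5 → best response R.
P2 against (Down, I): payoffs -1, 2 → best response R.
P2 against (Down, O): payoffs -2, 3 → best response R.
P3 against (Up, L): payoffs 1, 3 → best response O.
P3 against (Up, R): payoffs -3, -5 → best response I.
P3 against (Down, L): payoffs -2, 0 → best response O.
P3 against (Down, R): payoffs -5, -1 → best response O.
No profile is a mutual best response for all players.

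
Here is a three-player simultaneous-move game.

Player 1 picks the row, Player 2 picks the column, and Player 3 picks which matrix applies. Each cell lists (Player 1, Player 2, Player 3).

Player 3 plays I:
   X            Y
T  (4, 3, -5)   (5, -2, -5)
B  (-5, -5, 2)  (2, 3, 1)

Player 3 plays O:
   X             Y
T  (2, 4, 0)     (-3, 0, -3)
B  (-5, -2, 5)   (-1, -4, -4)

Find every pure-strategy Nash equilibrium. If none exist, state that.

Player 1 against (X, I): payoffs 4, -5 → best response T.
Player 1 against (X, O): payoffs 2, -5 → best response T.
Player 1 against (Y, I): payoffs 5, 2 → best response T.
Player 1 against (Y, O): payoffs -3, -1 → best response B.
Player 2 against (T, I): payoffs 3, -2 → best response X.
Player 2 against (T, O): payoffs 4, 0 → best response X.
Player 2 against (B, I): payoffs -5, 3 → best response Y.
Player 2 against (B, O): payoffs -2, -4 → best response X.
Player 3 against (T, X): payoffs -5, 0 → best response O.
Player 3 against (T, Y): payoffs -5, -3 → best response O.
Player 3 against (B, X): payoffs 2, 5 → best response O.
Player 3 against (B, Y): payoffs 1, -4 → best response I.
Mutual best responses: (T, X, O).

Pure NE: (T, X, O)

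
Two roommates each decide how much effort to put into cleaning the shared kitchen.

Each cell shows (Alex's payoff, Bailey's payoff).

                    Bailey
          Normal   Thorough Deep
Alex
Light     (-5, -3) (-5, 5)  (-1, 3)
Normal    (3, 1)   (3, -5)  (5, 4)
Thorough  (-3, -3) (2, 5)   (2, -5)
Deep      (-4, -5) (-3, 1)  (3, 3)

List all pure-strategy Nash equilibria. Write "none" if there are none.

(Light, Normal): Alex can switch to Normal (-5 → 3). Not NE.
(Light, Thorough): Alex can switch to Normal (-5 → 3). Not NE.
(Light, Deep): Alex can switch to Normal (-1 → 5). Not NE.
(Normal, Normal): Bailey can switch to Deep (1 → 4). Not NE.
(Normal, Thorough): Bailey can switch to Normal (-5 → 1). Not NE.
(Normal, Deep): Alex gets 5, best alternative 3; Bailey gets 4, best alternative 1. No profitable deviation — NE.
(Thorough, Normal): Alex can switch to Normal (-3 → 3). Not NE.
(Thorough, Thorough): Alex can switch to Normal (2 → 3). Not NE.
(Thorough, Deep): Alex can switch to Normal (2 → 5). Not NE.
(Deep, Normal): Alex can switch to Normal (-4 → 3). Not NE.
(Deep, Thorough): Alex can switch to Normal (-3 → 3). Not NE.
(The remaining 1 profile has a profitable deviation by the same check.)

Pure NE: (Normal, Deep)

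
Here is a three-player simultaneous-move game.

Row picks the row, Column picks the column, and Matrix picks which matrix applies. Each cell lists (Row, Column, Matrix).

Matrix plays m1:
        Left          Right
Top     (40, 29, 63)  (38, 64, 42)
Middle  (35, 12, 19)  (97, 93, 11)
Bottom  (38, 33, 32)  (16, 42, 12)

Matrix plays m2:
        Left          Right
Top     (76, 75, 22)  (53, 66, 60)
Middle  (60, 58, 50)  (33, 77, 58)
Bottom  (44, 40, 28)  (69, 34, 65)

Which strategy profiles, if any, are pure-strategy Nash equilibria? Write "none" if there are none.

This game has no pure Nash equilibrium.

Row against (Left, m1): payoffs 40, 35, 38 → best response Top.
Row against (Left, m2): payoffs 76, 60, 44 → best response Top.
Row against (Right, m1): payoffs 38, 97, 16 → best response Middle.
Row against (Right, m2): payoffs 53, 33, 69 → best response Bottom.
Column against (Top, m1): payoffs 29, 64 → best response Right.
Column against (Top, m2): payoffs 75, 66 → best response Left.
Column against (Middle, m1): payoffs 12, 93 → best response Right.
Column against (Middle, m2): payoffs 58, 77 → best response Right.
Column against (Bottom, m1): payoffs 33, 42 → best response Right.
Column against (Bottom, m2): payoffs 40, 34 → best response Left.
Matrix against (Top, Left): payoffs 63, 22 → best response m1.
Matrix against (Top, Right): payoffs 42, 60 → best response m2.
Matrix against (Middle, Left): payoffs 19, 50 → best response m2.
Matrix against (Middle, Right): payoffs 11, 58 → best response m2.
Matrix against (Bottom, Left): payoffs 32, 28 → best response m1.
Matrix against (Bottom, Right): payoffs 12, 65 → best response m2.
No profile is a mutual best response for all players.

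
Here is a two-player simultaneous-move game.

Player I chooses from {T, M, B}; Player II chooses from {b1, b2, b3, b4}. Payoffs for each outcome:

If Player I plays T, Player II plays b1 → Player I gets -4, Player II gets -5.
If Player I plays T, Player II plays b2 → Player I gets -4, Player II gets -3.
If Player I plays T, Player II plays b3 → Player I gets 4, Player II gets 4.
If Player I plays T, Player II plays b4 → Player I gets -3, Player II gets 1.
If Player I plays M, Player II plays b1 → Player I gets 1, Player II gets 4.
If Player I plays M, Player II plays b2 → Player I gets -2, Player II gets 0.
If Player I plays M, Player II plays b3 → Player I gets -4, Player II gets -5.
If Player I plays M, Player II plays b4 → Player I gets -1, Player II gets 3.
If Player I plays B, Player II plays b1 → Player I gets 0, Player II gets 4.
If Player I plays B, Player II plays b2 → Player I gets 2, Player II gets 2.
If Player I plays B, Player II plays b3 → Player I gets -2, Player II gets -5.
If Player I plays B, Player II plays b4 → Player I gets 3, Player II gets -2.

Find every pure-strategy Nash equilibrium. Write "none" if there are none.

(T, b1): Player I can switch to M (-4 → 1). Not NE.
(T, b2): Player I can switch to M (-4 → -2). Not NE.
(T, b3): Player I gets 4, best alternative -2; Player II gets 4, best alternative 1. No profitable deviation — NE.
(T, b4): Player I can switch to M (-3 → -1). Not NE.
(M, b1): Player I gets 1, best alternative 0; Player II gets 4, best alternative 3. No profitable deviation — NE.
(M, b2): Player I can switch to B (-2 → 2). Not NE.
(M, b3): Player I can switch to T (-4 → 4). Not NE.
(M, b4): Player I can switch to B (-1 → 3). Not NE.
(B, b1): Player I can switch to M (0 → 1). Not NE.
(B, b2): Player II can switch to b1 (2 → 4). Not NE.
(B, b3): Player I can switch to T (-2 → 4). Not NE.
(B, b4): Player II can switch to b1 (-2 → 4). Not NE.

Pure-strategy Nash equilibria: (T, b3) and (M, b1)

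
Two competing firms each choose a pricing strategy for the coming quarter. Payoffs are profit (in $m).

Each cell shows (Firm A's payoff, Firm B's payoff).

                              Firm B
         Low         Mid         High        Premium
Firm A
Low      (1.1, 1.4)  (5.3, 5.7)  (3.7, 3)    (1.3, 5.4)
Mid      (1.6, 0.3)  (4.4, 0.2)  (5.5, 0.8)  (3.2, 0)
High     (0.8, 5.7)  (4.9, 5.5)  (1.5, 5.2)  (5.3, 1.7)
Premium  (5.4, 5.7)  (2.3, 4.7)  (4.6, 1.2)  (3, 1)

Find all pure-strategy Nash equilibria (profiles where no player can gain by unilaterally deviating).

Firm A against Low: payoffs 1.1, 1.6, 0.8, 5.4 → best response Premium.
Firm A against Mid: payoffs 5.3, 4.4, 4.9, 2.3 → best response Low.
Firm A against High: payoffs 3.7, 5.5, 1.5, 4.6 → best response Mid.
Firm A against Premium: payoffs 1.3, 3.2, 5.3, 3 → best response High.
Firm B against Low: payoffs 1.4, 5.7, 3, 5.4 → best response Mid.
Firm B against Mid: payoffs 0.3, 0.2, 0.8, 0 → best response High.
Firm B against High: payoffs 5.7, 5.5, 5.2, 1.7 → best response Low.
Firm B against Premium: payoffs 5.7, 4.7, 1.2, 1 → best response Low.
Mutual best responses: (Low, Mid); (Mid, High); (Premium, Low).

Pure-strategy Nash equilibria: (Low, Mid), (Mid, High), (Premium, Low)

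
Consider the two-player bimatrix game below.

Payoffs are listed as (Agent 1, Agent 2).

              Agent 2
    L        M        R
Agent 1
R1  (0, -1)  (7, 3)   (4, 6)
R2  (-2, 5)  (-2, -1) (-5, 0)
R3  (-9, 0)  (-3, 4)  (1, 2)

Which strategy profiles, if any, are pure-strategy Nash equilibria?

(R1, R)

Agent 1 against L: payoffs 0, -2, -9 → best response R1.
Agent 1 against M: payoffs 7, -2, -3 → best response R1.
Agent 1 against R: payoffs 4, -5, 1 → best response R1.
Agent 2 against R1: payoffs -1, 3, 6 → best response R.
Agent 2 against R2: payoffs 5, -1, 0 → best response L.
Agent 2 against R3: payoffs 0, 4, 2 → best response M.
Mutual best responses: (R1, R).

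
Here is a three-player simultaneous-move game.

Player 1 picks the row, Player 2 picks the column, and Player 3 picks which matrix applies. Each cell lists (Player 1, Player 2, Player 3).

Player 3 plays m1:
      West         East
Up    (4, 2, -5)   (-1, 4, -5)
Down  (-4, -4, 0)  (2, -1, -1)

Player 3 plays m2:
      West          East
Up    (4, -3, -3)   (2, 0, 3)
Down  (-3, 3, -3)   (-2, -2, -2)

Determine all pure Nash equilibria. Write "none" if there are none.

(Up, East, m2); (Down, East, m1)

(Up, West, m1): Player 2 can switch to East (2 → 4). Not NE.
(Up, West, m2): Player 2 can switch to East (-3 → 0). Not NE.
(Up, East, m1): Player 1 can switch to Down (-1 → 2). Not NE.
(Up, East, m2): Player 1 gets 2, best alternative -2; Player 2 gets 0, best alternative -3; Player 3 gets 3, best alternative -5. No profitable deviation — NE.
(Down, West, m1): Player 1 can switch to Up (-4 → 4). Not NE.
(Down, West, m2): Player 1 can switch to Up (-3 → 4). Not NE.
(Down, East, m1): Player 1 gets 2, best alternative -1; Player 2 gets -1, best alternative -4; Player 3 gets -1, best alternative -2. No profitable deviation — NE.
(Down, East, m2): Player 1 can switch to Up (-2 → 2). Not NE.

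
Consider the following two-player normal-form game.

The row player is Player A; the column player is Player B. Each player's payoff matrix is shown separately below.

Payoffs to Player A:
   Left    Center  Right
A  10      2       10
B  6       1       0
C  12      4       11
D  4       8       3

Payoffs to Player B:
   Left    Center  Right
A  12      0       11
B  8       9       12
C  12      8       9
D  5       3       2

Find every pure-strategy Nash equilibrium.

The unique pure-strategy Nash equilibrium is (C, Left).

(A, Left): Player A can switch to C (10 → 12). Not NE.
(A, Center): Player A can switch to C (2 → 4). Not NE.
(A, Right): Player A can switch to C (10 → 11). Not NE.
(B, Left): Player A can switch to A (6 → 10). Not NE.
(B, Center): Player A can switch to A (1 → 2). Not NE.
(B, Right): Player A can switch to A (0 → 10). Not NE.
(C, Left): Player A gets 12, best alternative 10; Player B gets 12, best alternative 9. No profitable deviation — NE.
(The remaining 5 profiles each have a profitable deviation by the same check.)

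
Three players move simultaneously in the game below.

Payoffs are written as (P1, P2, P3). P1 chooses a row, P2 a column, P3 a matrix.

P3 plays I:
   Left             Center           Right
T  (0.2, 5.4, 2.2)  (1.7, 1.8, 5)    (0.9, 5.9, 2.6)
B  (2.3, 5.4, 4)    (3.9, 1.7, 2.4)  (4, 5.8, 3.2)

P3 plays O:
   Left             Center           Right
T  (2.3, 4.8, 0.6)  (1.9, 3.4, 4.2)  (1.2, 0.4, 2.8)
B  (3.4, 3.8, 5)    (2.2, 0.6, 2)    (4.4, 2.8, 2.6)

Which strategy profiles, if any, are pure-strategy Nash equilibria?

The pure Nash equilibria are (B, Left, O); (B, Right, I).

(T, Left, I): P1 can switch to B (0.2 → 2.3). Not NE.
(T, Left, O): P1 can switch to B (2.3 → 3.4). Not NE.
(T, Center, I): P1 can switch to B (1.7 → 3.9). Not NE.
(T, Center, O): P1 can switch to B (1.9 → 2.2). Not NE.
(T, Right, I): P1 can switch to B (0.9 → 4). Not NE.
(T, Right, O): P1 can switch to B (1.2 → 4.4). Not NE.
(B, Left, I): P2 can switch to Right (5.4 → 5.8). Not NE.
(B, Left, O): P1 gets 3.4, best alternative 2.3; P2 gets 3.8, best alternative 2.8; P3 gets 5, best alternative 4. No profitable deviation — NE.
(B, Center, I): P2 can switch to Left (1.7 → 5.4). Not NE.
(B, Center, O): P2 can switch to Left (0.6 → 3.8). Not NE.
(B, Right, I): P1 gets 4, best alternative 0.9; P2 gets 5.8, best alternative 5.4; P3 gets 3.2, best alternative 2.6. No profitable deviation — NE.
(B, Right, O): P2 can switch to Left (2.8 → 3.8). Not NE.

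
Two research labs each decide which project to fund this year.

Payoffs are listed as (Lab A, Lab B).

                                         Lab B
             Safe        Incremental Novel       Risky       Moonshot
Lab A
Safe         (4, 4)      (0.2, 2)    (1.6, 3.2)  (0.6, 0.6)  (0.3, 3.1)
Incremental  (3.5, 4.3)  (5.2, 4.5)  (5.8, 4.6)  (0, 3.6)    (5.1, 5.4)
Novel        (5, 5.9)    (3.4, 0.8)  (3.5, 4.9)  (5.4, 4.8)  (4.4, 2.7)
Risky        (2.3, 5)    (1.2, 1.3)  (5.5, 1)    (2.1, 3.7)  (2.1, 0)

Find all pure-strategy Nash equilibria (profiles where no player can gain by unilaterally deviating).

Lab A against Safe: payoffs 4, 3.5, 5, 2.3 → best response Novel.
Lab A against Incremental: payoffs 0.2, 5.2, 3.4, 1.2 → best response Incremental.
Lab A against Novel: payoffs 1.6, 5.8, 3.5, 5.5 → best response Incremental.
Lab A against Risky: payoffs 0.6, 0, 5.4, 2.1 → best response Novel.
Lab A against Moonshot: payoffs 0.3, 5.1, 4.4, 2.1 → best response Incremental.
Lab B against Safe: payoffs 4, 2, 3.2, 0.6, 3.1 → best response Safe.
Lab B against Incremental: payoffs 4.3, 4.5, 4.6, 3.6, 5.4 → best response Moonshot.
Lab B against Novel: payoffs 5.9, 0.8, 4.9, 4.8, 2.7 → best response Safe.
Lab B against Risky: payoffs 5, 1.3, 1, 3.7, 0 → best response Safe.
Mutual best responses: (Incremental, Moonshot); (Novel, Safe).

Pure-strategy Nash equilibria: (Incremental, Moonshot); (Novel, Safe)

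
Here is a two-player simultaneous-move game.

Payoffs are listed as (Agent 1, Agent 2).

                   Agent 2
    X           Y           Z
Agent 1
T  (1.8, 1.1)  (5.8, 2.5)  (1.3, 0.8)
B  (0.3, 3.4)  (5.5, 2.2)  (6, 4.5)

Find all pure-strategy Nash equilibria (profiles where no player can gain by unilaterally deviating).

(T, Y) and (B, Z)

Agent 1 against X: payoffs 1.8, 0.3 → best response T.
Agent 1 against Y: payoffs 5.8, 5.5 → best response T.
Agent 1 against Z: payoffs 1.3, 6 → best response B.
Agent 2 against T: payoffs 1.1, 2.5, 0.8 → best response Y.
Agent 2 against B: payoffs 3.4, 2.2, 4.5 → best response Z.
Mutual best responses: (T, Y); (B, Z).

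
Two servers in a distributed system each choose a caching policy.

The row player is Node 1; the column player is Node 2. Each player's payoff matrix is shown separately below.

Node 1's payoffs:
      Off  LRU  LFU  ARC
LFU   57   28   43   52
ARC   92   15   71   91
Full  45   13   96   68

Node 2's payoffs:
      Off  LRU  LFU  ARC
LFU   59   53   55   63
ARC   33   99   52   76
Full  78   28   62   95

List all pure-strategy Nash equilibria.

For each strategy profile, look for a profitable unilateral deviation.
(LFU, Off): Node 1 can switch to ARC (57 → 92). Not NE.
(LFU, LRU): Node 2 can switch to Off (53 → 59). Not NE.
(LFU, LFU): Node 1 can switch to ARC (43 → 71). Not NE.
(LFU, ARC): Node 1 can switch to ARC (52 → 91). Not NE.
(ARC, Off): Node 2 can switch to LRU (33 → 99). Not NE.
(ARC, LRU): Node 1 can switch to LFU (15 → 28). Not NE.
(The remaining 6 profiles each have a profitable deviation by the same check.)

No pure-strategy Nash equilibrium.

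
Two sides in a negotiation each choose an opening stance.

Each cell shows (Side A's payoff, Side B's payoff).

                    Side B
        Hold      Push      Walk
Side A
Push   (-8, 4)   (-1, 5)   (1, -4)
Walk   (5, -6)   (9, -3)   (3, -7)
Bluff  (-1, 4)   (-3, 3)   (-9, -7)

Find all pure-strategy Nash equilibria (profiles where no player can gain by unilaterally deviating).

(Walk, Push)

(Push, Hold): Side A can switch to Walk (-8 → 5). Not NE.
(Push, Push): Side A can switch to Walk (-1 → 9). Not NE.
(Push, Walk): Side A can switch to Walk (1 → 3). Not NE.
(Walk, Hold): Side B can switch to Push (-6 → -3). Not NE.
(Walk, Push): Side A gets 9, best alternative -1; Side B gets -3, best alternative -6. No profitable deviation — NE.
(Walk, Walk): Side B can switch to Hold (-7 → -6). Not NE.
(Bluff, Hold): Side A can switch to Walk (-1 → 5). Not NE.
(Bluff, Push): Side A can switch to Push (-3 → -1). Not NE.
(Bluff, Walk): Side A can switch to Push (-9 → 1). Not NE.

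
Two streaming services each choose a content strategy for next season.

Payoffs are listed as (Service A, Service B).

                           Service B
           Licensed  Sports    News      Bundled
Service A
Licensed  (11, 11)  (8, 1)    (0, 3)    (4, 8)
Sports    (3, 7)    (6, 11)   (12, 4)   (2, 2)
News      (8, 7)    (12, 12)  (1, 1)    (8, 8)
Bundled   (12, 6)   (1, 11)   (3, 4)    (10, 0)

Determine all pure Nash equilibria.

(News, Sports)

(Licensed, Licensed): Service A can switch to Bundled (11 → 12). Not NE.
(Licensed, Sports): Service A can switch to News (8 → 12). Not NE.
(Licensed, News): Service A can switch to Sports (0 → 12). Not NE.
(Licensed, Bundled): Service A can switch to News (4 → 8). Not NE.
(Sports, Licensed): Service A can switch to Licensed (3 → 11). Not NE.
(Sports, Sports): Service A can switch to Licensed (6 → 8). Not NE.
(Sports, News): Service B can switch to Licensed (4 → 7). Not NE.
(Sports, Bundled): Service A can switch to Licensed (2 → 4). Not NE.
(News, Sports): Service A gets 12, best alternative 8; Service B gets 12, best alternative 8. No profitable deviation — NE.
(The remaining 7 profiles each have a profitable deviation by the same check.)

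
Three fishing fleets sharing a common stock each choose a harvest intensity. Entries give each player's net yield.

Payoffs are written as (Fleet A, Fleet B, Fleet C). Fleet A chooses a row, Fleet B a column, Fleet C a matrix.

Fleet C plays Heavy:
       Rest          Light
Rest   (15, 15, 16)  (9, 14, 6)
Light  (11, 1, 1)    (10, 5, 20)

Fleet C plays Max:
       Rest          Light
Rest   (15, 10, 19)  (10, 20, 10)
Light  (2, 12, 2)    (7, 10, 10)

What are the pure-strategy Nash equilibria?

For each strategy profile, look for a profitable unilateral deviation.
(Rest, Rest, Heavy): Fleet C can switch to Max (16 → 19). Not NE.
(Rest, Rest, Max): Fleet B can switch to Light (10 → 20). Not NE.
(Rest, Light, Heavy): Fleet A can switch to Light (9 → 10). Not NE.
(Rest, Light, Max): Fleet A gets 10, best alternative 7; Fleet B gets 20, best alternative 10; Fleet C gets 10, best alternative 6. No profitable deviation — NE.
(Light, Rest, Heavy): Fleet A can switch to Rest (11 → 15). Not NE.
(Light, Rest, Max): Fleet A can switch to Rest (2 → 15). Not NE.
(Light, Light, Heavy): Fleet A gets 10, best alternative 9; Fleet B gets 5, best alternative 1; Fleet C gets 20, best alternative 10. No profitable deviation — NE.
(Light, Light, Max): Fleet A can switch to Rest (7 → 10). Not NE.

Pure-strategy Nash equilibria: (Rest, Light, Max), (Light, Light, Heavy)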